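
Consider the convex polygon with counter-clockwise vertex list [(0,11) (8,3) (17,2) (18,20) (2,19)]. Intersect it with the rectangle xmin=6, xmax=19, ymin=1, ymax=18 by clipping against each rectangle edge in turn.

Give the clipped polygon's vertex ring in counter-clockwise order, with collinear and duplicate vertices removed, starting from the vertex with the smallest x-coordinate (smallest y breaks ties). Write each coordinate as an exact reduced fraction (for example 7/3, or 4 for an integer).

1. After x ≥ 6: [(6,5) (8,3) (17,2) (18,20) (6,77/4)]
2. After x ≤ 19: [(6,5) (8,3) (17,2) (18,20) (6,77/4)]
3. After y ≥ 1: [(6,5) (8,3) (17,2) (18,20) (6,77/4)]
4. After y ≤ 18: [(6,18) (6,5) (8,3) (17,2) (161/9,18)]
5. Canonical ring: [(6,5) (8,3) (17,2) (161/9,18) (6,18)]

Clipped polygon: [(6,5) (8,3) (17,2) (161/9,18) (6,18)]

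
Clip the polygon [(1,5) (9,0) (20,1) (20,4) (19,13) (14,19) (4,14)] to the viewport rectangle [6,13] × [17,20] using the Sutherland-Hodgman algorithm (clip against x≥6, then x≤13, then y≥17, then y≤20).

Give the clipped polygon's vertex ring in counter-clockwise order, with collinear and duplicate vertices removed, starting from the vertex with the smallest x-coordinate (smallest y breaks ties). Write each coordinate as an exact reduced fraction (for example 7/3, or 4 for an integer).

Clipped polygon: [(10,17) (13,17) (13,37/2)]

1. After x ≥ 6: [(6,15/8) (9,0) (20,1) (20,4) (19,13) (14,19) (6,15)]
2. After x ≤ 13: [(6,15/8) (9,0) (13,4/11) (13,37/2) (6,15)]
3. After y ≥ 17: [(13,17) (13,37/2) (10,17)]
4. After y ≤ 20: [(13,17) (13,37/2) (10,17)]
5. Canonical ring: [(10,17) (13,17) (13,37/2)]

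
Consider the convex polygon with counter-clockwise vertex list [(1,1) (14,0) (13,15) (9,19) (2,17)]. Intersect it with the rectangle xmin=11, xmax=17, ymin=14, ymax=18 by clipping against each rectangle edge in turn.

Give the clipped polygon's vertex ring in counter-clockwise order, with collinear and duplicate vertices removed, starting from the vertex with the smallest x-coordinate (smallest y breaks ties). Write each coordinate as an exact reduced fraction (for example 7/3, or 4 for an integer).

Clipped polygon: [(11,14) (196/15,14) (13,15) (11,17)]

1. After x ≥ 11: [(11,3/13) (14,0) (13,15) (11,17)]
2. After x ≤ 17: [(11,3/13) (14,0) (13,15) (11,17)]
3. After y ≥ 14: [(11,14) (196/15,14) (13,15) (11,17)]
4. After y ≤ 18: [(11,14) (196/15,14) (13,15) (11,17)]
5. Canonical ring: [(11,14) (196/15,14) (13,15) (11,17)]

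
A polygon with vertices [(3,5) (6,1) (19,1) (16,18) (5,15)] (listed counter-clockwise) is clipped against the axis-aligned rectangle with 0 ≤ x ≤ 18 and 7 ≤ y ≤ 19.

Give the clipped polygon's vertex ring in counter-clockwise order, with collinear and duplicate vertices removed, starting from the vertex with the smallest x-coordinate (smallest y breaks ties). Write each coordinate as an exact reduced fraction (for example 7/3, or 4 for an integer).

1. After x ≥ 0: [(3,5) (6,1) (19,1) (16,18) (5,15)]
2. After x ≤ 18: [(3,5) (6,1) (18,1) (18,20/3) (16,18) (5,15)]
3. After y ≥ 7: [(17/5,7) (305/17,7) (16,18) (5,15)]
4. After y ≤ 19: [(17/5,7) (305/17,7) (16,18) (5,15)]
5. Canonical ring: [(17/5,7) (305/17,7) (16,18) (5,15)]

Clipped polygon: [(17/5,7) (305/17,7) (16,18) (5,15)]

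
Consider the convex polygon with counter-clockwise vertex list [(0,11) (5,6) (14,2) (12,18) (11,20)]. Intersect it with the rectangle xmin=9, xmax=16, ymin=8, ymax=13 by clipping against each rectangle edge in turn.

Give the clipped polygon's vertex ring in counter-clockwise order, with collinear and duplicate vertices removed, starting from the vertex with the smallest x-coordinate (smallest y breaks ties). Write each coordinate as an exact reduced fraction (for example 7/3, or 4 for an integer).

Clipped polygon: [(9,8) (53/4,8) (101/8,13) (9,13)]

1. After x ≥ 9: [(9,202/11) (9,38/9) (14,2) (12,18) (11,20)]
2. After x ≤ 16: [(9,202/11) (9,38/9) (14,2) (12,18) (11,20)]
3. After y ≥ 8: [(9,202/11) (9,8) (53/4,8) (12,18) (11,20)]
4. After y ≤ 13: [(9,13) (9,8) (53/4,8) (101/8,13)]
5. Canonical ring: [(9,8) (53/4,8) (101/8,13) (9,13)]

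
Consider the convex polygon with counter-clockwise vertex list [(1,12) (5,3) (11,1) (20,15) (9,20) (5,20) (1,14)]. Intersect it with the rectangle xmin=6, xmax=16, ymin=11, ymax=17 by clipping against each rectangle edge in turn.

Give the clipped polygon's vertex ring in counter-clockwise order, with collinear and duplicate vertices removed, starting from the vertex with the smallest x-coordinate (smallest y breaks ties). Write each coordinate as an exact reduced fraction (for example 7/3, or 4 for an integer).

1. After x ≥ 6: [(6,8/3) (11,1) (20,15) (9,20) (6,20)]
2. After x ≤ 16: [(6,8/3) (11,1) (16,79/9) (16,185/11) (9,20) (6,20)]
3. After y ≥ 11: [(6,11) (16,11) (16,185/11) (9,20) (6,20)]
4. After y ≤ 17: [(6,17) (6,11) (16,11) (16,185/11) (78/5,17)]
5. Canonical ring: [(6,11) (16,11) (16,185/11) (78/5,17) (6,17)]

Clipped polygon: [(6,11) (16,11) (16,185/11) (78/5,17) (6,17)]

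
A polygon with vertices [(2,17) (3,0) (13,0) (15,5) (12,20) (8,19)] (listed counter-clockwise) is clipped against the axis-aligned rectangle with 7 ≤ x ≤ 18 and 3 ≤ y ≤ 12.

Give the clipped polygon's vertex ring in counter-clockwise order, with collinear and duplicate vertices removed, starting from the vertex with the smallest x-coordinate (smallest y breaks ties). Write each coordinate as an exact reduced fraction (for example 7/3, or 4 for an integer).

Clipped polygon: [(7,3) (71/5,3) (15,5) (68/5,12) (7,12)]

1. After x ≥ 7: [(7,56/3) (7,0) (13,0) (15,5) (12,20) (8,19)]
2. After x ≤ 18: [(7,56/3) (7,0) (13,0) (15,5) (12,20) (8,19)]
3. After y ≥ 3: [(7,56/3) (7,3) (71/5,3) (15,5) (12,20) (8,19)]
4. After y ≤ 12: [(7,12) (7,3) (71/5,3) (15,5) (68/5,12)]
5. Canonical ring: [(7,3) (71/5,3) (15,5) (68/5,12) (7,12)]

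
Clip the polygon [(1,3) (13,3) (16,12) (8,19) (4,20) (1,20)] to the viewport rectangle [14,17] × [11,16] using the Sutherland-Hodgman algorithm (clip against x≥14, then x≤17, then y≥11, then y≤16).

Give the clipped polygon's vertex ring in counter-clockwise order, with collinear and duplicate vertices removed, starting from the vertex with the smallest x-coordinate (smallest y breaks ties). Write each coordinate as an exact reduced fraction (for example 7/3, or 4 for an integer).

1. After x ≥ 14: [(14,6) (16,12) (14,55/4)]
2. After x ≤ 17: [(14,6) (16,12) (14,55/4)]
3. After y ≥ 11: [(14,11) (47/3,11) (16,12) (14,55/4)]
4. After y ≤ 16: [(14,11) (47/3,11) (16,12) (14,55/4)]
5. Canonical ring: [(14,11) (47/3,11) (16,12) (14,55/4)]

Clipped polygon: [(14,11) (47/3,11) (16,12) (14,55/4)]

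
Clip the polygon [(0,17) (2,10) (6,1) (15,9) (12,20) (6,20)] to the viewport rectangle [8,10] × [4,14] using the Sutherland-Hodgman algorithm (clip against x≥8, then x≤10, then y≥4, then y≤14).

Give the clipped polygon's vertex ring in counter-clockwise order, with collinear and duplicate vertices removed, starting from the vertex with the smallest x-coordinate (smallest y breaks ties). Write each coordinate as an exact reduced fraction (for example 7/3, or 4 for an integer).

Clipped polygon: [(8,4) (75/8,4) (10,41/9) (10,14) (8,14)]

1. After x ≥ 8: [(8,25/9) (15,9) (12,20) (8,20)]
2. After x ≤ 10: [(8,25/9) (10,41/9) (10,20) (8,20)]
3. After y ≥ 4: [(8,4) (75/8,4) (10,41/9) (10,20) (8,20)]
4. After y ≤ 14: [(8,14) (8,4) (75/8,4) (10,41/9) (10,14)]
5. Canonical ring: [(8,4) (75/8,4) (10,41/9) (10,14) (8,14)]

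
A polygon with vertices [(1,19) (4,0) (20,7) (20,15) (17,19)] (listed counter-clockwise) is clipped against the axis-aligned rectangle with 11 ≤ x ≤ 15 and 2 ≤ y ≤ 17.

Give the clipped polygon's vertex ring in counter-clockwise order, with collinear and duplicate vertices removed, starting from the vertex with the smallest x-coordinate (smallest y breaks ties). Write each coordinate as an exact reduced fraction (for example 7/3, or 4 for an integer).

1. After x ≥ 11: [(11,19) (11,49/16) (20,7) (20,15) (17,19)]
2. After x ≤ 15: [(15,19) (11,19) (11,49/16) (15,77/16)]
3. After y ≥ 2: [(15,19) (11,19) (11,49/16) (15,77/16)]
4. After y ≤ 17: [(15,17) (11,17) (11,49/16) (15,77/16)]
5. Canonical ring: [(11,49/16) (15,77/16) (15,17) (11,17)]

Clipped polygon: [(11,49/16) (15,77/16) (15,17) (11,17)]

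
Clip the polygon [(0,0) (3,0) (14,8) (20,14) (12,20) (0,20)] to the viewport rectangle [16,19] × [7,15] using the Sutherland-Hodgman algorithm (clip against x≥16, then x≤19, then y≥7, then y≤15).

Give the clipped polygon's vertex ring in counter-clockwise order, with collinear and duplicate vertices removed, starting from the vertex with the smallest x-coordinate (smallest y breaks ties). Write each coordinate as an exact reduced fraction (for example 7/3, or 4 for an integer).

Clipped polygon: [(16,10) (19,13) (19,59/4) (56/3,15) (16,15)]

1. After x ≥ 16: [(16,10) (20,14) (16,17)]
2. After x ≤ 19: [(16,10) (19,13) (19,59/4) (16,17)]
3. After y ≥ 7: [(16,10) (19,13) (19,59/4) (16,17)]
4. After y ≤ 15: [(16,15) (16,10) (19,13) (19,59/4) (56/3,15)]
5. Canonical ring: [(16,10) (19,13) (19,59/4) (56/3,15) (16,15)]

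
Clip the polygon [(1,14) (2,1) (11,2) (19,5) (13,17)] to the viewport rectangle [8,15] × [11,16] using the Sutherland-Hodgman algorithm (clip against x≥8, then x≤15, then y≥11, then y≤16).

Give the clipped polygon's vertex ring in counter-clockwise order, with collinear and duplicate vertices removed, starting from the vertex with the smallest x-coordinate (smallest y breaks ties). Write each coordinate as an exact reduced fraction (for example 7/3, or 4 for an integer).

Clipped polygon: [(8,11) (15,11) (15,13) (27/2,16) (9,16) (8,63/4)]

1. After x ≥ 8: [(8,63/4) (8,5/3) (11,2) (19,5) (13,17)]
2. After x ≤ 15: [(8,63/4) (8,5/3) (11,2) (15,7/2) (15,13) (13,17)]
3. After y ≥ 11: [(8,63/4) (8,11) (15,11) (15,13) (13,17)]
4. After y ≤ 16: [(9,16) (8,63/4) (8,11) (15,11) (15,13) (27/2,16)]
5. Canonical ring: [(8,11) (15,11) (15,13) (27/2,16) (9,16) (8,63/4)]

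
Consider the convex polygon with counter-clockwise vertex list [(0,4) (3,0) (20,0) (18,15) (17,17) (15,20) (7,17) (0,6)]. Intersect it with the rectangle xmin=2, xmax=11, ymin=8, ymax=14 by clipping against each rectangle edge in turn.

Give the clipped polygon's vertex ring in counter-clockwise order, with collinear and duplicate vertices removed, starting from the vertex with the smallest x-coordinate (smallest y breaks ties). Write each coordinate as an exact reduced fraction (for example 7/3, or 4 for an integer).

1. After x ≥ 2: [(2,4/3) (3,0) (20,0) (18,15) (17,17) (15,20) (7,17) (2,64/7)]
2. After x ≤ 11: [(2,4/3) (3,0) (11,0) (11,37/2) (7,17) (2,64/7)]
3. After y ≥ 8: [(2,8) (11,8) (11,37/2) (7,17) (2,64/7)]
4. After y ≤ 14: [(2,8) (11,8) (11,14) (56/11,14) (2,64/7)]
5. Canonical ring: [(2,8) (11,8) (11,14) (56/11,14) (2,64/7)]

Clipped polygon: [(2,8) (11,8) (11,14) (56/11,14) (2,64/7)]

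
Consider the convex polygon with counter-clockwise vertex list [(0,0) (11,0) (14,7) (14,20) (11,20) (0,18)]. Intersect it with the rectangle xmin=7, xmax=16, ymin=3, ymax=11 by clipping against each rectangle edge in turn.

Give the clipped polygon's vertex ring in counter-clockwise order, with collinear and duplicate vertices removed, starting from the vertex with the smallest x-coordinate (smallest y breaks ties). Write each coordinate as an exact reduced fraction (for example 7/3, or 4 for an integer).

Clipped polygon: [(7,3) (86/7,3) (14,7) (14,11) (7,11)]

1. After x ≥ 7: [(7,0) (11,0) (14,7) (14,20) (11,20) (7,212/11)]
2. After x ≤ 16: [(7,0) (11,0) (14,7) (14,20) (11,20) (7,212/11)]
3. After y ≥ 3: [(7,3) (86/7,3) (14,7) (14,20) (11,20) (7,212/11)]
4. After y ≤ 11: [(7,11) (7,3) (86/7,3) (14,7) (14,11)]
5. Canonical ring: [(7,3) (86/7,3) (14,7) (14,11) (7,11)]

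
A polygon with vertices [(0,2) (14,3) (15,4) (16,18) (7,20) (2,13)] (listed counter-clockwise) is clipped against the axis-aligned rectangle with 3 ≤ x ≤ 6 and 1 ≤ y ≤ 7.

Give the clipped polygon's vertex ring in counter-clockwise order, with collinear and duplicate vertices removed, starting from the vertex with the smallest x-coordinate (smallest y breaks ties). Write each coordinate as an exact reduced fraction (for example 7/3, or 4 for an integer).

1. After x ≥ 3: [(3,31/14) (14,3) (15,4) (16,18) (7,20) (3,72/5)]
2. After x ≤ 6: [(3,31/14) (6,17/7) (6,93/5) (3,72/5)]
3. After y ≥ 1: [(3,31/14) (6,17/7) (6,93/5) (3,72/5)]
4. After y ≤ 7: [(3,7) (3,31/14) (6,17/7) (6,7)]
5. Canonical ring: [(3,31/14) (6,17/7) (6,7) (3,7)]

Clipped polygon: [(3,31/14) (6,17/7) (6,7) (3,7)]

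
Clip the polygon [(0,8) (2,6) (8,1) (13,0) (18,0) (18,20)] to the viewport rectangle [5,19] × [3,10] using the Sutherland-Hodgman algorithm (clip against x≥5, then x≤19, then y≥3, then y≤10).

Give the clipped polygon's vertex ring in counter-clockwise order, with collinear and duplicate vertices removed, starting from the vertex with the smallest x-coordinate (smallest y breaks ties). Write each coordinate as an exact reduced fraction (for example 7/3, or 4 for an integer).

1. After x ≥ 5: [(5,34/3) (5,7/2) (8,1) (13,0) (18,0) (18,20)]
2. After x ≤ 19: [(5,34/3) (5,7/2) (8,1) (13,0) (18,0) (18,20)]
3. After y ≥ 3: [(5,34/3) (5,7/2) (28/5,3) (18,3) (18,20)]
4. After y ≤ 10: [(5,10) (5,7/2) (28/5,3) (18,3) (18,10)]
5. Canonical ring: [(5,7/2) (28/5,3) (18,3) (18,10) (5,10)]

Clipped polygon: [(5,7/2) (28/5,3) (18,3) (18,10) (5,10)]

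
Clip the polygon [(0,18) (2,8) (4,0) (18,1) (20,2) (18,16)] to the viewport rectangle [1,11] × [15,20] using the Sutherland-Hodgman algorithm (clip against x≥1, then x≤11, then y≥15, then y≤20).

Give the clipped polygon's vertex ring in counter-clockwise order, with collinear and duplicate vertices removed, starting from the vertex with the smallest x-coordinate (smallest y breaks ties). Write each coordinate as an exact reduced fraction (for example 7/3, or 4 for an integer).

1. After x ≥ 1: [(1,161/9) (1,13) (2,8) (4,0) (18,1) (20,2) (18,16)]
2. After x ≤ 11: [(11,151/9) (1,161/9) (1,13) (2,8) (4,0) (11,1/2)]
3. After y ≥ 15: [(11,15) (11,151/9) (1,161/9) (1,15)]
4. After y ≤ 20: [(11,15) (11,151/9) (1,161/9) (1,15)]
5. Canonical ring: [(1,15) (11,15) (11,151/9) (1,161/9)]

Clipped polygon: [(1,15) (11,15) (11,151/9) (1,161/9)]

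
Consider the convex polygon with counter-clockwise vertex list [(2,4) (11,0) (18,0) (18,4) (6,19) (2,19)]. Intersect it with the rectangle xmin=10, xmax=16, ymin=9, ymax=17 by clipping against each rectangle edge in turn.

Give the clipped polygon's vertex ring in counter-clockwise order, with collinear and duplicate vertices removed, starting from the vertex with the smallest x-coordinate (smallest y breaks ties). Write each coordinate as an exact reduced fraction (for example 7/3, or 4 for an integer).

1. After x ≥ 10: [(10,4/9) (11,0) (18,0) (18,4) (10,14)]
2. After x ≤ 16: [(10,4/9) (11,0) (16,0) (16,13/2) (10,14)]
3. After y ≥ 9: [(10,9) (14,9) (10,14)]
4. After y ≤ 17: [(10,9) (14,9) (10,14)]
5. Canonical ring: [(10,9) (14,9) (10,14)]

Clipped polygon: [(10,9) (14,9) (10,14)]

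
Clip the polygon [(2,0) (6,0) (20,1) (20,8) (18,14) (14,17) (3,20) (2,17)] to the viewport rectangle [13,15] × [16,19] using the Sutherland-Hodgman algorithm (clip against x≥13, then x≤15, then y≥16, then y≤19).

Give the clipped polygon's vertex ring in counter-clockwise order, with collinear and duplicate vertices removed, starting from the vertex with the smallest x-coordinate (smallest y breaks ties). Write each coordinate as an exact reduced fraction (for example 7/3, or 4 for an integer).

Clipped polygon: [(13,16) (15,16) (15,65/4) (14,17) (13,190/11)]

1. After x ≥ 13: [(13,1/2) (20,1) (20,8) (18,14) (14,17) (13,190/11)]
2. After x ≤ 15: [(13,1/2) (15,9/14) (15,65/4) (14,17) (13,190/11)]
3. After y ≥ 16: [(13,16) (15,16) (15,65/4) (14,17) (13,190/11)]
4. After y ≤ 19: [(13,16) (15,16) (15,65/4) (14,17) (13,190/11)]
5. Canonical ring: [(13,16) (15,16) (15,65/4) (14,17) (13,190/11)]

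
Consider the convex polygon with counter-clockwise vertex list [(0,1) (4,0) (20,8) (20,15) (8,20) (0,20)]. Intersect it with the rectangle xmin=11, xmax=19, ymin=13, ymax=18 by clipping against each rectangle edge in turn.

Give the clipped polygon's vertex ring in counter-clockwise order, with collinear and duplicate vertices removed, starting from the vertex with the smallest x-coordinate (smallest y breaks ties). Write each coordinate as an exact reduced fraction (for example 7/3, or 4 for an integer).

1. After x ≥ 11: [(11,7/2) (20,8) (20,15) (11,75/4)]
2. After x ≤ 19: [(11,7/2) (19,15/2) (19,185/12) (11,75/4)]
3. After y ≥ 13: [(11,13) (19,13) (19,185/12) (11,75/4)]
4. After y ≤ 18: [(11,18) (11,13) (19,13) (19,185/12) (64/5,18)]
5. Canonical ring: [(11,13) (19,13) (19,185/12) (64/5,18) (11,18)]

Clipped polygon: [(11,13) (19,13) (19,185/12) (64/5,18) (11,18)]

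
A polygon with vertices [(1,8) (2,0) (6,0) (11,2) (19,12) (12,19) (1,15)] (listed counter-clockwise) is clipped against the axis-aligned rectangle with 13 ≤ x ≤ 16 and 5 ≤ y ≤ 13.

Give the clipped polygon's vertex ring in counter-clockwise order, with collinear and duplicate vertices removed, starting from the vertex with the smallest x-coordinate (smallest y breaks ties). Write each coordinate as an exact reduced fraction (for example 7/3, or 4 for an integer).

Clipped polygon: [(13,5) (67/5,5) (16,33/4) (16,13) (13,13)]

1. After x ≥ 13: [(13,9/2) (19,12) (13,18)]
2. After x ≤ 16: [(13,9/2) (16,33/4) (16,15) (13,18)]
3. After y ≥ 5: [(13,5) (67/5,5) (16,33/4) (16,15) (13,18)]
4. After y ≤ 13: [(13,13) (13,5) (67/5,5) (16,33/4) (16,13)]
5. Canonical ring: [(13,5) (67/5,5) (16,33/4) (16,13) (13,13)]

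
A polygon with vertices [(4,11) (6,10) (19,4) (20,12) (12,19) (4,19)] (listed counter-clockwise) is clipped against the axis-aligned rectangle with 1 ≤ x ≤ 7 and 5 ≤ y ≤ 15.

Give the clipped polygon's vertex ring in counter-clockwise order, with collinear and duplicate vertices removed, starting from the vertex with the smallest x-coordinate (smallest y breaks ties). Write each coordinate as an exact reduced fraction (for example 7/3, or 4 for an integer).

Clipped polygon: [(4,11) (6,10) (7,124/13) (7,15) (4,15)]

1. After x ≥ 1: [(4,11) (6,10) (19,4) (20,12) (12,19) (4,19)]
2. After x ≤ 7: [(4,11) (6,10) (7,124/13) (7,19) (4,19)]
3. After y ≥ 5: [(4,11) (6,10) (7,124/13) (7,19) (4,19)]
4. After y ≤ 15: [(4,15) (4,11) (6,10) (7,124/13) (7,15)]
5. Canonical ring: [(4,11) (6,10) (7,124/13) (7,15) (4,15)]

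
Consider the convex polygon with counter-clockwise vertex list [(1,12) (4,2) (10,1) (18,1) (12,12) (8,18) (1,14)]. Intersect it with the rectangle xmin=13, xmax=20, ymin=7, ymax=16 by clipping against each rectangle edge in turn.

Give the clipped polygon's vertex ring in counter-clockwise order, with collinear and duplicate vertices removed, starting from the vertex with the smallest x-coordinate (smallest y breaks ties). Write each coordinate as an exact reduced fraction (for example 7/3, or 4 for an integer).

Clipped polygon: [(13,7) (162/11,7) (13,61/6)]

1. After x ≥ 13: [(13,1) (18,1) (13,61/6)]
2. After x ≤ 20: [(13,1) (18,1) (13,61/6)]
3. After y ≥ 7: [(13,7) (162/11,7) (13,61/6)]
4. After y ≤ 16: [(13,7) (162/11,7) (13,61/6)]
5. Canonical ring: [(13,7) (162/11,7) (13,61/6)]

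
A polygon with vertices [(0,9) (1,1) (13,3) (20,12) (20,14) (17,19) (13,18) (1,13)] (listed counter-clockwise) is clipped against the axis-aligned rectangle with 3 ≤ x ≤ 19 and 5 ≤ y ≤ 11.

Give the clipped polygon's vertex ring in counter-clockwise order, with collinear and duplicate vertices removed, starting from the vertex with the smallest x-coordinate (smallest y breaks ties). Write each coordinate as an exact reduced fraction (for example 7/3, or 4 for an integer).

1. After x ≥ 3: [(3,4/3) (13,3) (20,12) (20,14) (17,19) (13,18) (3,83/6)]
2. After x ≤ 19: [(3,4/3) (13,3) (19,75/7) (19,47/3) (17,19) (13,18) (3,83/6)]
3. After y ≥ 5: [(3,5) (131/9,5) (19,75/7) (19,47/3) (17,19) (13,18) (3,83/6)]
4. After y ≤ 11: [(3,11) (3,5) (131/9,5) (19,75/7) (19,11)]
5. Canonical ring: [(3,5) (131/9,5) (19,75/7) (19,11) (3,11)]

Clipped polygon: [(3,5) (131/9,5) (19,75/7) (19,11) (3,11)]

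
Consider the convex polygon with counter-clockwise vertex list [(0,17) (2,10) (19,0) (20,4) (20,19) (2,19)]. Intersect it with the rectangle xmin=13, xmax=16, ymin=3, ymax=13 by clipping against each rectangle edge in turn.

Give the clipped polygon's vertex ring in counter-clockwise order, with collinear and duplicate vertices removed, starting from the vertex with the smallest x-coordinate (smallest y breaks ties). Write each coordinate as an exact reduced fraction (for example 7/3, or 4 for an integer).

1. After x ≥ 13: [(13,60/17) (19,0) (20,4) (20,19) (13,19)]
2. After x ≤ 16: [(13,60/17) (16,30/17) (16,19) (13,19)]
3. After y ≥ 3: [(13,60/17) (139/10,3) (16,3) (16,19) (13,19)]
4. After y ≤ 13: [(13,13) (13,60/17) (139/10,3) (16,3) (16,13)]
5. Canonical ring: [(13,60/17) (139/10,3) (16,3) (16,13) (13,13)]

Clipped polygon: [(13,60/17) (139/10,3) (16,3) (16,13) (13,13)]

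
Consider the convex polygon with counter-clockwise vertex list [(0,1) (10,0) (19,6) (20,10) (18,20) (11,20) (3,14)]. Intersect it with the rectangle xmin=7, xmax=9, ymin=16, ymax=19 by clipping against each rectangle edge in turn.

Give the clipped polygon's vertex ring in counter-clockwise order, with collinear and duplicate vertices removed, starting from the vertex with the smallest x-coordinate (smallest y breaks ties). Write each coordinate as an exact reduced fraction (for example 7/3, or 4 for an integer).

Clipped polygon: [(7,16) (9,16) (9,37/2) (7,17)]

1. After x ≥ 7: [(7,3/10) (10,0) (19,6) (20,10) (18,20) (11,20) (7,17)]
2. After x ≤ 9: [(7,3/10) (9,1/10) (9,37/2) (7,17)]
3. After y ≥ 16: [(7,16) (9,16) (9,37/2) (7,17)]
4. After y ≤ 19: [(7,16) (9,16) (9,37/2) (7,17)]
5. Canonical ring: [(7,16) (9,16) (9,37/2) (7,17)]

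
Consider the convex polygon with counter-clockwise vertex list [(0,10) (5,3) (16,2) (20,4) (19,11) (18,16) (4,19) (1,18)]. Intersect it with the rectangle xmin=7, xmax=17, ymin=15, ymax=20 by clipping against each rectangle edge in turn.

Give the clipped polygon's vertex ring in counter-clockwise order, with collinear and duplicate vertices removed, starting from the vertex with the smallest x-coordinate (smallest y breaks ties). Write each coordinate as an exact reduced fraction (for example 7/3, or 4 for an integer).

1. After x ≥ 7: [(7,31/11) (16,2) (20,4) (19,11) (18,16) (7,257/14)]
2. After x ≤ 17: [(7,31/11) (16,2) (17,5/2) (17,227/14) (7,257/14)]
3. After y ≥ 15: [(7,15) (17,15) (17,227/14) (7,257/14)]
4. After y ≤ 20: [(7,15) (17,15) (17,227/14) (7,257/14)]
5. Canonical ring: [(7,15) (17,15) (17,227/14) (7,257/14)]

Clipped polygon: [(7,15) (17,15) (17,227/14) (7,257/14)]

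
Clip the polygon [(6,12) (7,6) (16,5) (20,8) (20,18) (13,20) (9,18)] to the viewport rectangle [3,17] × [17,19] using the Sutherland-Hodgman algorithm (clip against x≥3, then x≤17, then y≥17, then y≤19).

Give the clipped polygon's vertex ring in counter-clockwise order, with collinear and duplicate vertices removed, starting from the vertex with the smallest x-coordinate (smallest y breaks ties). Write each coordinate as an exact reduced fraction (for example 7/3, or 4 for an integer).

1. After x ≥ 3: [(6,12) (7,6) (16,5) (20,8) (20,18) (13,20) (9,18)]
2. After x ≤ 17: [(6,12) (7,6) (16,5) (17,23/4) (17,132/7) (13,20) (9,18)]
3. After y ≥ 17: [(17/2,17) (17,17) (17,132/7) (13,20) (9,18)]
4. After y ≤ 19: [(17/2,17) (17,17) (17,132/7) (33/2,19) (11,19) (9,18)]
5. Canonical ring: [(17/2,17) (17,17) (17,132/7) (33/2,19) (11,19) (9,18)]

Clipped polygon: [(17/2,17) (17,17) (17,132/7) (33/2,19) (11,19) (9,18)]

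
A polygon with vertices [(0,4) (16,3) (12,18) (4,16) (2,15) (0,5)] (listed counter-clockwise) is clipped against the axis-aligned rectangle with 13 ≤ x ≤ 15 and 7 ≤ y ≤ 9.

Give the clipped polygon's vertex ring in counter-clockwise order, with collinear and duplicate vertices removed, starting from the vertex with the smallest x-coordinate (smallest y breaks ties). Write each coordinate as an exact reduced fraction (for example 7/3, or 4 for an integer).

Clipped polygon: [(13,7) (224/15,7) (72/5,9) (13,9)]

1. After x ≥ 13: [(13,51/16) (16,3) (13,57/4)]
2. After x ≤ 15: [(13,51/16) (15,49/16) (15,27/4) (13,57/4)]
3. After y ≥ 7: [(13,7) (224/15,7) (13,57/4)]
4. After y ≤ 9: [(13,9) (13,7) (224/15,7) (72/5,9)]
5. Canonical ring: [(13,7) (224/15,7) (72/5,9) (13,9)]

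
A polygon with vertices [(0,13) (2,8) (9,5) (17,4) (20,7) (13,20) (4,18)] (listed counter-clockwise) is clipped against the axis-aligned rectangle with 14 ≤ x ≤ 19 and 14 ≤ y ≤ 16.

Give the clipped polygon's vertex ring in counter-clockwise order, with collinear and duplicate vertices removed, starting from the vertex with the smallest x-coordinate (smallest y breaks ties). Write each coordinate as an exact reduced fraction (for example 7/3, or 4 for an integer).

Clipped polygon: [(14,14) (211/13,14) (197/13,16) (14,16)]

1. After x ≥ 14: [(14,35/8) (17,4) (20,7) (14,127/7)]
2. After x ≤ 19: [(14,35/8) (17,4) (19,6) (19,62/7) (14,127/7)]
3. After y ≥ 14: [(14,14) (211/13,14) (14,127/7)]
4. After y ≤ 16: [(14,16) (14,14) (211/13,14) (197/13,16)]
5. Canonical ring: [(14,14) (211/13,14) (197/13,16) (14,16)]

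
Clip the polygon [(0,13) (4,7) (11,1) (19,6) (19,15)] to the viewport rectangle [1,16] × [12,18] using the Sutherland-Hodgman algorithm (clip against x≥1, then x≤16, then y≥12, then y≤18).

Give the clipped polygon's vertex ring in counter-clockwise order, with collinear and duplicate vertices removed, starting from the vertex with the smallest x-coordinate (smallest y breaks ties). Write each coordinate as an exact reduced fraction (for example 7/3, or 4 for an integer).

1. After x ≥ 1: [(1,249/19) (1,23/2) (4,7) (11,1) (19,6) (19,15)]
2. After x ≤ 16: [(16,279/19) (1,249/19) (1,23/2) (4,7) (11,1) (16,33/8)]
3. After y ≥ 12: [(16,12) (16,279/19) (1,249/19) (1,12)]
4. After y ≤ 18: [(16,12) (16,279/19) (1,249/19) (1,12)]
5. Canonical ring: [(1,12) (16,12) (16,279/19) (1,249/19)]

Clipped polygon: [(1,12) (16,12) (16,279/19) (1,249/19)]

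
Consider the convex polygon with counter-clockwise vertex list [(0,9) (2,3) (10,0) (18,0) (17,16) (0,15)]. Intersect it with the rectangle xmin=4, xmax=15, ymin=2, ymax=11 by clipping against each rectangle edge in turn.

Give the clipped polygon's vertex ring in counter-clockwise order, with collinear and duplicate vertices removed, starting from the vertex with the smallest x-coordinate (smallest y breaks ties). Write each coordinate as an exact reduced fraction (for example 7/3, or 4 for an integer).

1. After x ≥ 4: [(4,9/4) (10,0) (18,0) (17,16) (4,259/17)]
2. After x ≤ 15: [(4,9/4) (10,0) (15,0) (15,270/17) (4,259/17)]
3. After y ≥ 2: [(4,9/4) (14/3,2) (15,2) (15,270/17) (4,259/17)]
4. After y ≤ 11: [(4,11) (4,9/4) (14/3,2) (15,2) (15,11)]
5. Canonical ring: [(4,9/4) (14/3,2) (15,2) (15,11) (4,11)]

Clipped polygon: [(4,9/4) (14/3,2) (15,2) (15,11) (4,11)]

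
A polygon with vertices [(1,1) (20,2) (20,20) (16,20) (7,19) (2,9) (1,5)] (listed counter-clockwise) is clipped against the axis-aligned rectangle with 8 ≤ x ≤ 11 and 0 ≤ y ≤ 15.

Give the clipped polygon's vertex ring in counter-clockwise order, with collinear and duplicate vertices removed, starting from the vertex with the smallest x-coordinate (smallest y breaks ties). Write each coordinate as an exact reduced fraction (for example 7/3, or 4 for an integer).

1. After x ≥ 8: [(8,26/19) (20,2) (20,20) (16,20) (8,172/9)]
2. After x ≤ 11: [(8,26/19) (11,29/19) (11,175/9) (8,172/9)]
3. After y ≥ 0: [(8,26/19) (11,29/19) (11,175/9) (8,172/9)]
4. After y ≤ 15: [(8,15) (8,26/19) (11,29/19) (11,15)]
5. Canonical ring: [(8,26/19) (11,29/19) (11,15) (8,15)]

Clipped polygon: [(8,26/19) (11,29/19) (11,15) (8,15)]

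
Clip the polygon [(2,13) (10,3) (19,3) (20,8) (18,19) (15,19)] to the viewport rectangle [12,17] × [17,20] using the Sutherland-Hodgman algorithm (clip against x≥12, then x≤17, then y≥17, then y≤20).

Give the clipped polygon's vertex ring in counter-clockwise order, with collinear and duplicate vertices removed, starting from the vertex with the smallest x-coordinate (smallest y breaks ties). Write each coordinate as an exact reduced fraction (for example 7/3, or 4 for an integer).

Clipped polygon: [(12,17) (17,17) (17,19) (15,19) (12,229/13)]

1. After x ≥ 12: [(12,229/13) (12,3) (19,3) (20,8) (18,19) (15,19)]
2. After x ≤ 17: [(12,229/13) (12,3) (17,3) (17,19) (15,19)]
3. After y ≥ 17: [(12,229/13) (12,17) (17,17) (17,19) (15,19)]
4. After y ≤ 20: [(12,229/13) (12,17) (17,17) (17,19) (15,19)]
5. Canonical ring: [(12,17) (17,17) (17,19) (15,19) (12,229/13)]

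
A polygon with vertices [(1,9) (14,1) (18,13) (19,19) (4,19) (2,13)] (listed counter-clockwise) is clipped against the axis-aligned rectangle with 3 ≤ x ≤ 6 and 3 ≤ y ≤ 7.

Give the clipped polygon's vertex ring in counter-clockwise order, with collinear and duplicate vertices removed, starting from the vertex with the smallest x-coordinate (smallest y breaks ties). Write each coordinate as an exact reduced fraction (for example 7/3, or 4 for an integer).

Clipped polygon: [(17/4,7) (6,77/13) (6,7)]

1. After x ≥ 3: [(3,101/13) (14,1) (18,13) (19,19) (4,19) (3,16)]
2. After x ≤ 6: [(3,101/13) (6,77/13) (6,19) (4,19) (3,16)]
3. After y ≥ 3: [(3,101/13) (6,77/13) (6,19) (4,19) (3,16)]
4. After y ≤ 7: [(17/4,7) (6,77/13) (6,7)]
5. Canonical ring: [(17/4,7) (6,77/13) (6,7)]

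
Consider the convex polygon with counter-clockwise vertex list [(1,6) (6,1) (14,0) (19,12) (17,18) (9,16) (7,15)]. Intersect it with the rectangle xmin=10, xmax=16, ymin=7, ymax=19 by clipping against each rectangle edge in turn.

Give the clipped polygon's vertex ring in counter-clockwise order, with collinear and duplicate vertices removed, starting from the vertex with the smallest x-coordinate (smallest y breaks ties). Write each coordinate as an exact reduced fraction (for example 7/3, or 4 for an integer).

1. After x ≥ 10: [(10,1/2) (14,0) (19,12) (17,18) (10,65/4)]
2. After x ≤ 16: [(10,1/2) (14,0) (16,24/5) (16,71/4) (10,65/4)]
3. After y ≥ 7: [(10,7) (16,7) (16,71/4) (10,65/4)]
4. After y ≤ 19: [(10,7) (16,7) (16,71/4) (10,65/4)]
5. Canonical ring: [(10,7) (16,7) (16,71/4) (10,65/4)]

Clipped polygon: [(10,7) (16,7) (16,71/4) (10,65/4)]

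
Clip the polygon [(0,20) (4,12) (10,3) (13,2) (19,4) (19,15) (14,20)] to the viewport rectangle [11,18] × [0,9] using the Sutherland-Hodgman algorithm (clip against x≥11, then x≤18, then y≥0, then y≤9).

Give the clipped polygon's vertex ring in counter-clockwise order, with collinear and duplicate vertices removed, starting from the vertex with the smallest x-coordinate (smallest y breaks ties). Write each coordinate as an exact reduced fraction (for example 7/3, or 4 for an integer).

1. After x ≥ 11: [(11,20) (11,8/3) (13,2) (19,4) (19,15) (14,20)]
2. After x ≤ 18: [(11,20) (11,8/3) (13,2) (18,11/3) (18,16) (14,20)]
3. After y ≥ 0: [(11,20) (11,8/3) (13,2) (18,11/3) (18,16) (14,20)]
4. After y ≤ 9: [(11,9) (11,8/3) (13,2) (18,11/3) (18,9)]
5. Canonical ring: [(11,8/3) (13,2) (18,11/3) (18,9) (11,9)]

Clipped polygon: [(11,8/3) (13,2) (18,11/3) (18,9) (11,9)]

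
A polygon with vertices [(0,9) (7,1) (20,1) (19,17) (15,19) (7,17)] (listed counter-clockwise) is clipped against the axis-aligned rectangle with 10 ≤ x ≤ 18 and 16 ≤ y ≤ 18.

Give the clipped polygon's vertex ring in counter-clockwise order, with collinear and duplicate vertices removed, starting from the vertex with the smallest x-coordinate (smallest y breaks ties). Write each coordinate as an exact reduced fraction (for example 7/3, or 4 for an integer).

1. After x ≥ 10: [(10,1) (20,1) (19,17) (15,19) (10,71/4)]
2. After x ≤ 18: [(10,1) (18,1) (18,35/2) (15,19) (10,71/4)]
3. After y ≥ 16: [(10,16) (18,16) (18,35/2) (15,19) (10,71/4)]
4. After y ≤ 18: [(10,16) (18,16) (18,35/2) (17,18) (11,18) (10,71/4)]
5. Canonical ring: [(10,16) (18,16) (18,35/2) (17,18) (11,18) (10,71/4)]

Clipped polygon: [(10,16) (18,16) (18,35/2) (17,18) (11,18) (10,71/4)]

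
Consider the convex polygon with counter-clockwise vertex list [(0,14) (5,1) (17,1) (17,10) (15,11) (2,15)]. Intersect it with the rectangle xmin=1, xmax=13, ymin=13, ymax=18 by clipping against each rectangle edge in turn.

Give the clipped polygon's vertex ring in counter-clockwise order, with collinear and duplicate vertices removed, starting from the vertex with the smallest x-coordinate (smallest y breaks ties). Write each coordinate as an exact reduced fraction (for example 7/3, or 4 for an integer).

1. After x ≥ 1: [(1,29/2) (1,57/5) (5,1) (17,1) (17,10) (15,11) (2,15)]
2. After x ≤ 13: [(1,29/2) (1,57/5) (5,1) (13,1) (13,151/13) (2,15)]
3. After y ≥ 13: [(1,29/2) (1,13) (17/2,13) (2,15)]
4. After y ≤ 18: [(1,29/2) (1,13) (17/2,13) (2,15)]
5. Canonical ring: [(1,13) (17/2,13) (2,15) (1,29/2)]

Clipped polygon: [(1,13) (17/2,13) (2,15) (1,29/2)]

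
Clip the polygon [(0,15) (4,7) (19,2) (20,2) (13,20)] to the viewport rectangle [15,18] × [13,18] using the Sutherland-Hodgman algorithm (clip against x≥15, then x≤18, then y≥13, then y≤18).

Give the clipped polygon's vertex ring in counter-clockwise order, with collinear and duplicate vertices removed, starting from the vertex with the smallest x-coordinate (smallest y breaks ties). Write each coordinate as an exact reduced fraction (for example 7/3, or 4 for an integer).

1. After x ≥ 15: [(15,10/3) (19,2) (20,2) (15,104/7)]
2. After x ≤ 18: [(15,10/3) (18,7/3) (18,50/7) (15,104/7)]
3. After y ≥ 13: [(15,13) (283/18,13) (15,104/7)]
4. After y ≤ 18: [(15,13) (283/18,13) (15,104/7)]
5. Canonical ring: [(15,13) (283/18,13) (15,104/7)]

Clipped polygon: [(15,13) (283/18,13) (15,104/7)]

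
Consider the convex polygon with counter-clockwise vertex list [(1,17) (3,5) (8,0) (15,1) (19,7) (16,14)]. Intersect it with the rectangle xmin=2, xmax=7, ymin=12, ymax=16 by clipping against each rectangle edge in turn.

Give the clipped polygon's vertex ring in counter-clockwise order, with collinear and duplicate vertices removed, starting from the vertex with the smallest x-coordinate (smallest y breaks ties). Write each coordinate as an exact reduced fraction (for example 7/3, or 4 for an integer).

Clipped polygon: [(2,12) (7,12) (7,79/5) (6,16) (2,16)]

1. After x ≥ 2: [(2,84/5) (2,11) (3,5) (8,0) (15,1) (19,7) (16,14)]
2. After x ≤ 7: [(7,79/5) (2,84/5) (2,11) (3,5) (7,1)]
3. After y ≥ 12: [(7,12) (7,79/5) (2,84/5) (2,12)]
4. After y ≤ 16: [(7,12) (7,79/5) (6,16) (2,16) (2,12)]
5. Canonical ring: [(2,12) (7,12) (7,79/5) (6,16) (2,16)]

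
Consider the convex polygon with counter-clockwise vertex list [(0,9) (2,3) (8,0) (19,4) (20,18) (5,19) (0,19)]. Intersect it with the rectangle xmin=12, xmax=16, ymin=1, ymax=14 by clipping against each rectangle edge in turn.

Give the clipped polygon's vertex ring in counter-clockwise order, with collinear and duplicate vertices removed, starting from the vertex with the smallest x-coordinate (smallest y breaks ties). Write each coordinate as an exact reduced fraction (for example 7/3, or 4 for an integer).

Clipped polygon: [(12,16/11) (16,32/11) (16,14) (12,14)]

1. After x ≥ 12: [(12,16/11) (19,4) (20,18) (12,278/15)]
2. After x ≤ 16: [(12,16/11) (16,32/11) (16,274/15) (12,278/15)]
3. After y ≥ 1: [(12,16/11) (16,32/11) (16,274/15) (12,278/15)]
4. After y ≤ 14: [(12,14) (12,16/11) (16,32/11) (16,14)]
5. Canonical ring: [(12,16/11) (16,32/11) (16,14) (12,14)]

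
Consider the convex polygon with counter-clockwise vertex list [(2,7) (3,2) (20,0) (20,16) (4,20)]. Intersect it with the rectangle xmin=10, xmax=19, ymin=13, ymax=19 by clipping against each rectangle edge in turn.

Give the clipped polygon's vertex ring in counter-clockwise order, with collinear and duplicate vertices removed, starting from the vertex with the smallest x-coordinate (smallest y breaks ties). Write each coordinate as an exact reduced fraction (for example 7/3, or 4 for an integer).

Clipped polygon: [(10,13) (19,13) (19,65/4) (10,37/2)]

1. After x ≥ 10: [(10,20/17) (20,0) (20,16) (10,37/2)]
2. After x ≤ 19: [(10,20/17) (19,2/17) (19,65/4) (10,37/2)]
3. After y ≥ 13: [(10,13) (19,13) (19,65/4) (10,37/2)]
4. After y ≤ 19: [(10,13) (19,13) (19,65/4) (10,37/2)]
5. Canonical ring: [(10,13) (19,13) (19,65/4) (10,37/2)]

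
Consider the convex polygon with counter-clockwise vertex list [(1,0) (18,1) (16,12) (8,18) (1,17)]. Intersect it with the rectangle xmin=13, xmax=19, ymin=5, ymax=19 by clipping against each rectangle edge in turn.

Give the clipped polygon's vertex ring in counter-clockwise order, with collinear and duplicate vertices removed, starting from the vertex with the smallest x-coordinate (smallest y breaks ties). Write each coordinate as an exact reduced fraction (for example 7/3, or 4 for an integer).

1. After x ≥ 13: [(13,12/17) (18,1) (16,12) (13,57/4)]
2. After x ≤ 19: [(13,12/17) (18,1) (16,12) (13,57/4)]
3. After y ≥ 5: [(13,5) (190/11,5) (16,12) (13,57/4)]
4. After y ≤ 19: [(13,5) (190/11,5) (16,12) (13,57/4)]
5. Canonical ring: [(13,5) (190/11,5) (16,12) (13,57/4)]

Clipped polygon: [(13,5) (190/11,5) (16,12) (13,57/4)]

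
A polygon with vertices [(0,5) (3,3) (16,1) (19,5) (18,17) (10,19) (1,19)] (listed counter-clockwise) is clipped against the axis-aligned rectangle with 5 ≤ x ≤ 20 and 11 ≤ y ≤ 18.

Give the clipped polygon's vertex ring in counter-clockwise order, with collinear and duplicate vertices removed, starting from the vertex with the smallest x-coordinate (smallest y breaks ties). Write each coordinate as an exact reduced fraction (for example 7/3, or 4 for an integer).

1. After x ≥ 5: [(5,35/13) (16,1) (19,5) (18,17) (10,19) (5,19)]
2. After x ≤ 20: [(5,35/13) (16,1) (19,5) (18,17) (10,19) (5,19)]
3. After y ≥ 11: [(5,11) (37/2,11) (18,17) (10,19) (5,19)]
4. After y ≤ 18: [(5,18) (5,11) (37/2,11) (18,17) (14,18)]
5. Canonical ring: [(5,11) (37/2,11) (18,17) (14,18) (5,18)]

Clipped polygon: [(5,11) (37/2,11) (18,17) (14,18) (5,18)]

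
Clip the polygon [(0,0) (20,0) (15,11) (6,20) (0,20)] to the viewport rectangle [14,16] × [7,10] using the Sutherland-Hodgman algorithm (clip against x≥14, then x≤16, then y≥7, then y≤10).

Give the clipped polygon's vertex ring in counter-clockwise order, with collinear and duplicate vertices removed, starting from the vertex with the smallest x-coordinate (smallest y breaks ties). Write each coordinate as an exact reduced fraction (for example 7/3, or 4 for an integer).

1. After x ≥ 14: [(14,0) (20,0) (15,11) (14,12)]
2. After x ≤ 16: [(14,0) (16,0) (16,44/5) (15,11) (14,12)]
3. After y ≥ 7: [(14,7) (16,7) (16,44/5) (15,11) (14,12)]
4. After y ≤ 10: [(14,10) (14,7) (16,7) (16,44/5) (170/11,10)]
5. Canonical ring: [(14,7) (16,7) (16,44/5) (170/11,10) (14,10)]

Clipped polygon: [(14,7) (16,7) (16,44/5) (170/11,10) (14,10)]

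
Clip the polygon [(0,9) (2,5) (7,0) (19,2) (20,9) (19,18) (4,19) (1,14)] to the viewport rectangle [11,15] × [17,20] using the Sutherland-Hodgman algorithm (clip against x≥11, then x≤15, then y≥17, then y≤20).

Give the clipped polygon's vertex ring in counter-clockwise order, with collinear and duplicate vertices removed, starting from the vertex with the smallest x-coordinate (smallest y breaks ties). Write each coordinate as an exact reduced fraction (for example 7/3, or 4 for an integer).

1. After x ≥ 11: [(11,2/3) (19,2) (20,9) (19,18) (11,278/15)]
2. After x ≤ 15: [(11,2/3) (15,4/3) (15,274/15) (11,278/15)]
3. After y ≥ 17: [(11,17) (15,17) (15,274/15) (11,278/15)]
4. After y ≤ 20: [(11,17) (15,17) (15,274/15) (11,278/15)]
5. Canonical ring: [(11,17) (15,17) (15,274/15) (11,278/15)]

Clipped polygon: [(11,17) (15,17) (15,274/15) (11,278/15)]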